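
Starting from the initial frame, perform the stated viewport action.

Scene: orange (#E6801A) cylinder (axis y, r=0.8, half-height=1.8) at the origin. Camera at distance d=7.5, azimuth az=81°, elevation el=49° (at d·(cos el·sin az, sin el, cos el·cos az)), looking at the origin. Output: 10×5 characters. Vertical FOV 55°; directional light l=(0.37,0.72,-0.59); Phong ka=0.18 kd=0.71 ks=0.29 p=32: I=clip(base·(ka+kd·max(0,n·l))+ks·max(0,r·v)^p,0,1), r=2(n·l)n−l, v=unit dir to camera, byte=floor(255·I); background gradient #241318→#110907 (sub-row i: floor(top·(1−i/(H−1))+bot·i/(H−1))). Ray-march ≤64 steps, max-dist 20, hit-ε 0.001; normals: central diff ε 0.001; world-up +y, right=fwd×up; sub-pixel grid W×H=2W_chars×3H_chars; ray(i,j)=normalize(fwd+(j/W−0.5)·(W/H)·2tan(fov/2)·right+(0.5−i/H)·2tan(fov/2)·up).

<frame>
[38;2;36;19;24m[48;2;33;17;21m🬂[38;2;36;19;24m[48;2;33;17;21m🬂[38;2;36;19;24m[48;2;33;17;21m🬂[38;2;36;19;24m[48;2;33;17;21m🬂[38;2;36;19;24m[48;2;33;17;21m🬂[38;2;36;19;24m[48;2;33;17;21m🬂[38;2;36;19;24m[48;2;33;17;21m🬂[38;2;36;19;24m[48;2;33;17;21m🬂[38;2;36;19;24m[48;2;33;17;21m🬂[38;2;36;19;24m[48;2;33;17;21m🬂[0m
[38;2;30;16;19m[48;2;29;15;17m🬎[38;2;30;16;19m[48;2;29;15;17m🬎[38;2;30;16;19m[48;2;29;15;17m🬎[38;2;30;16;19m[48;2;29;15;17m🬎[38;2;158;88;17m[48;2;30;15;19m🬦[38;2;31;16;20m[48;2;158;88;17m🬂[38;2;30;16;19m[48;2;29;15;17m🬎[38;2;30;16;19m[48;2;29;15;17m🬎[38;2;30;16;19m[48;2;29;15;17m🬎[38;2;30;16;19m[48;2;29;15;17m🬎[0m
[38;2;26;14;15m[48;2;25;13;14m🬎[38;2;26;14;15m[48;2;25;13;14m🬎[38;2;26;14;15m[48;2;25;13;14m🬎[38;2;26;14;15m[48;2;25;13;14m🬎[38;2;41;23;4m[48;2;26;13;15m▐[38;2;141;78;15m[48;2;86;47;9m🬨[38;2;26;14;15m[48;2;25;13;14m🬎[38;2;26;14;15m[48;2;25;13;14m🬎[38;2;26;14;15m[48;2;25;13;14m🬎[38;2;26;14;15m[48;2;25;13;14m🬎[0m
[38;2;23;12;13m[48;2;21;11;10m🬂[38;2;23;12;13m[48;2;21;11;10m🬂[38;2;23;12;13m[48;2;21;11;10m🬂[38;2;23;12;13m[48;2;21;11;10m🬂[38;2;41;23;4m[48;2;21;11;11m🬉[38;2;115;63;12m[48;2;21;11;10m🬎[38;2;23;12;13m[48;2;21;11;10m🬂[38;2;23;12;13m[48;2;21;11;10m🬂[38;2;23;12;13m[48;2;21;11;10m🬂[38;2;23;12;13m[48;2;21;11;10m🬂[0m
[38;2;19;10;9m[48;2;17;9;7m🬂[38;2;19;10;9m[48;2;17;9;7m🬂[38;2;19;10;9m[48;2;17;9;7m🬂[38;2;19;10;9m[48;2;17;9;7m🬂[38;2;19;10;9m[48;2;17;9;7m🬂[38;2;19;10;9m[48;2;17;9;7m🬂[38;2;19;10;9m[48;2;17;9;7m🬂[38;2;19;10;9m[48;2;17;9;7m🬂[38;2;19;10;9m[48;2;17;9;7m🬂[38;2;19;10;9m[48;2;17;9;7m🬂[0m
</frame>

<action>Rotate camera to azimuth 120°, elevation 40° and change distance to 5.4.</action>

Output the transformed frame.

<frame>
[38;2;36;19;24m[48;2;33;17;21m🬂[38;2;36;19;24m[48;2;33;17;21m🬂[38;2;36;19;24m[48;2;33;17;21m🬂[38;2;36;19;24m[48;2;33;17;21m🬂[38;2;34;18;22m[48;2;158;88;17m🬝[38;2;35;18;23m[48;2;158;88;17m🬎[38;2;36;19;24m[48;2;33;17;21m🬂[38;2;36;19;24m[48;2;33;17;21m🬂[38;2;36;19;24m[48;2;33;17;21m🬂[38;2;36;19;24m[48;2;33;17;21m🬂[0m
[38;2;30;16;19m[48;2;29;15;17m🬎[38;2;30;16;19m[48;2;29;15;17m🬎[38;2;30;16;19m[48;2;29;15;17m🬎[38;2;30;16;19m[48;2;29;15;17m🬎[38;2;138;76;15m[48;2;77;43;8m🬨[38;2;156;86;17m[48;2;141;78;16m🬬[38;2;153;85;16m[48;2;30;15;18m▌[38;2;30;16;19m[48;2;29;15;17m🬎[38;2;30;16;19m[48;2;29;15;17m🬎[38;2;30;16;19m[48;2;29;15;17m🬎[0m
[38;2;26;14;15m[48;2;25;13;14m🬎[38;2;26;14;15m[48;2;25;13;14m🬎[38;2;26;14;15m[48;2;25;13;14m🬎[38;2;26;14;15m[48;2;25;13;14m🬎[38;2;114;63;12m[48;2;56;31;5m▐[38;2;141;78;16m[48;2;154;85;17m▌[38;2;142;79;15m[48;2;26;13;15m▌[38;2;26;14;15m[48;2;25;13;14m🬎[38;2;26;14;15m[48;2;25;13;14m🬎[38;2;26;14;15m[48;2;25;13;14m🬎[0m
[38;2;23;12;13m[48;2;21;11;10m🬂[38;2;23;12;13m[48;2;21;11;10m🬂[38;2;23;12;13m[48;2;21;11;10m🬂[38;2;23;12;13m[48;2;21;11;10m🬂[38;2;106;59;11m[48;2;22;11;11m▐[38;2;141;78;16m[48;2;154;86;17m▌[38;2;23;12;13m[48;2;21;11;10m🬂[38;2;23;12;13m[48;2;21;11;10m🬂[38;2;23;12;13m[48;2;21;11;10m🬂[38;2;23;12;13m[48;2;21;11;10m🬂[0m
[38;2;19;10;9m[48;2;17;9;7m🬂[38;2;19;10;9m[48;2;17;9;7m🬂[38;2;19;10;9m[48;2;17;9;7m🬂[38;2;19;10;9m[48;2;17;9;7m🬂[38;2;19;10;9m[48;2;17;9;7m🬂[38;2;141;78;16m[48;2;17;9;7m🬀[38;2;19;10;9m[48;2;17;9;7m🬂[38;2;19;10;9m[48;2;17;9;7m🬂[38;2;19;10;9m[48;2;17;9;7m🬂[38;2;19;10;9m[48;2;17;9;7m🬂[0m
</frame>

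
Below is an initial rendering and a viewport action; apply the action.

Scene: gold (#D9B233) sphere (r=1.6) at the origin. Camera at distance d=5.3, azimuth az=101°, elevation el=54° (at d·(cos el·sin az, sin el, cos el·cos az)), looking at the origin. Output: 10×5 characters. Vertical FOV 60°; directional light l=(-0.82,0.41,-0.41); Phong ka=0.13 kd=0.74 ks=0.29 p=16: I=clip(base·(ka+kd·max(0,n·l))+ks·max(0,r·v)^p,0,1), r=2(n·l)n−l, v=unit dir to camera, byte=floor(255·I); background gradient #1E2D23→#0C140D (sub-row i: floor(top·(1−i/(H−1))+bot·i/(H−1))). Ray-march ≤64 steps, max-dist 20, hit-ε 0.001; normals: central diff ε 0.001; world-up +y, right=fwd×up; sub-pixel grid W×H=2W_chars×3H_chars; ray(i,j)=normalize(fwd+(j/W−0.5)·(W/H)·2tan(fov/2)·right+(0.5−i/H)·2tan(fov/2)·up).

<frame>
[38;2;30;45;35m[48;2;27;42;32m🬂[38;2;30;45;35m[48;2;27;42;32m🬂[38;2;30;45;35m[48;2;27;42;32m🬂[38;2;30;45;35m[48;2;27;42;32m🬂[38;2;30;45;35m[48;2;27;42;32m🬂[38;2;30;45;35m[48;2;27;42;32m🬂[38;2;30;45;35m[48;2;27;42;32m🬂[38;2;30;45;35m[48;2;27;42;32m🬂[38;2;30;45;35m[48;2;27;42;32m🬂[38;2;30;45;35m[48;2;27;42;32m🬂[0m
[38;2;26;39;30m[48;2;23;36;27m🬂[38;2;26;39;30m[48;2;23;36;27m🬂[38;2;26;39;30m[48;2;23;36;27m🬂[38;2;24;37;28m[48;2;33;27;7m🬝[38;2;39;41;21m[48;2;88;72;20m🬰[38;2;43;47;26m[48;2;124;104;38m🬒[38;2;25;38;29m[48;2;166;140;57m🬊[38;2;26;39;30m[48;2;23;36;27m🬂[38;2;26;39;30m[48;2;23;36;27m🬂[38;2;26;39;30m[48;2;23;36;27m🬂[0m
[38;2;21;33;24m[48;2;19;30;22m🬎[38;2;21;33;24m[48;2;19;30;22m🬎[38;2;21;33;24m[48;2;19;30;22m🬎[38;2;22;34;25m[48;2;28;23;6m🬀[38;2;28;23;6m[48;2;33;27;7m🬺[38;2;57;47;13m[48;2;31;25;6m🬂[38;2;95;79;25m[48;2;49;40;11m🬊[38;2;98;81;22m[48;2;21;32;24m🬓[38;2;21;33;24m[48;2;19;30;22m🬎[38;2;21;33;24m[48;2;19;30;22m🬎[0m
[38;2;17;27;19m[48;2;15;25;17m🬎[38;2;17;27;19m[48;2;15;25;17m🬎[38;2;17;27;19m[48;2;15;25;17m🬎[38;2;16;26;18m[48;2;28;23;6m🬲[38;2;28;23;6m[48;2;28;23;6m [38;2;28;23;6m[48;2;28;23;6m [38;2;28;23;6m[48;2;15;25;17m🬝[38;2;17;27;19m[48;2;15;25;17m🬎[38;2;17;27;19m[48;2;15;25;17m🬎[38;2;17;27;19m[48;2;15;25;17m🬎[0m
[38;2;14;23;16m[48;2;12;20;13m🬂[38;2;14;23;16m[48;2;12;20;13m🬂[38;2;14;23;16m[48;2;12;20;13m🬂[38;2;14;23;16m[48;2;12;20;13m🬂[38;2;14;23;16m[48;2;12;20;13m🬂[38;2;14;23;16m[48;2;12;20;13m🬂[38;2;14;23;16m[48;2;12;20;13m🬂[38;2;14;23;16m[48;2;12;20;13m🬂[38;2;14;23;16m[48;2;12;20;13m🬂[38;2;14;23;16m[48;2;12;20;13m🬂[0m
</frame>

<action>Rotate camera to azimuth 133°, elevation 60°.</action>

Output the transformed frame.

<frame>
[38;2;30;45;35m[48;2;27;42;32m🬂[38;2;30;45;35m[48;2;27;42;32m🬂[38;2;30;45;35m[48;2;27;42;32m🬂[38;2;30;45;35m[48;2;27;42;32m🬂[38;2;30;45;35m[48;2;27;42;32m🬂[38;2;30;45;35m[48;2;27;42;32m🬂[38;2;30;45;35m[48;2;27;42;32m🬂[38;2;30;45;35m[48;2;27;42;32m🬂[38;2;30;45;35m[48;2;27;42;32m🬂[38;2;30;45;35m[48;2;27;42;32m🬂[0m
[38;2;26;39;30m[48;2;23;36;27m🬂[38;2;26;39;30m[48;2;23;36;27m🬂[38;2;26;39;30m[48;2;23;36;27m🬂[38;2;24;37;28m[48;2;28;23;6m🬝[38;2;32;35;19m[48;2;70;57;16m🬕[38;2;26;39;30m[48;2;111;91;26m🬂[38;2;25;38;29m[48;2;165;136;43m🬊[38;2;26;39;30m[48;2;23;36;27m🬂[38;2;26;39;30m[48;2;23;36;27m🬂[38;2;26;39;30m[48;2;23;36;27m🬂[0m
[38;2;21;33;24m[48;2;19;30;22m🬎[38;2;21;33;24m[48;2;19;30;22m🬎[38;2;21;33;24m[48;2;19;30;22m🬎[38;2;22;34;25m[48;2;28;23;6m🬀[38;2;28;23;6m[48;2;47;38;10m🬲[38;2;91;75;21m[48;2;64;53;15m🬊[38;2;178;152;69m[48;2;117;96;30m🬊[38;2;163;134;38m[48;2;21;32;24m🬓[38;2;21;33;24m[48;2;19;30;22m🬎[38;2;21;33;24m[48;2;19;30;22m🬎[0m
[38;2;17;27;19m[48;2;15;25;17m🬎[38;2;17;27;19m[48;2;15;25;17m🬎[38;2;17;27;19m[48;2;15;25;17m🬎[38;2;16;26;18m[48;2;28;23;6m🬲[38;2;28;23;6m[48;2;28;23;6m [38;2;61;50;14m[48;2;33;27;7m🬁[38;2;88;72;20m[48;2;29;30;13m🬎[38;2;17;27;19m[48;2;15;25;17m🬎[38;2;17;27;19m[48;2;15;25;17m🬎[38;2;17;27;19m[48;2;15;25;17m🬎[0m
[38;2;14;23;16m[48;2;12;20;13m🬂[38;2;14;23;16m[48;2;12;20;13m🬂[38;2;14;23;16m[48;2;12;20;13m🬂[38;2;14;23;16m[48;2;12;20;13m🬂[38;2;14;23;16m[48;2;12;20;13m🬂[38;2;14;23;16m[48;2;12;20;13m🬂[38;2;14;23;16m[48;2;12;20;13m🬂[38;2;14;23;16m[48;2;12;20;13m🬂[38;2;14;23;16m[48;2;12;20;13m🬂[38;2;14;23;16m[48;2;12;20;13m🬂[0m
</frame>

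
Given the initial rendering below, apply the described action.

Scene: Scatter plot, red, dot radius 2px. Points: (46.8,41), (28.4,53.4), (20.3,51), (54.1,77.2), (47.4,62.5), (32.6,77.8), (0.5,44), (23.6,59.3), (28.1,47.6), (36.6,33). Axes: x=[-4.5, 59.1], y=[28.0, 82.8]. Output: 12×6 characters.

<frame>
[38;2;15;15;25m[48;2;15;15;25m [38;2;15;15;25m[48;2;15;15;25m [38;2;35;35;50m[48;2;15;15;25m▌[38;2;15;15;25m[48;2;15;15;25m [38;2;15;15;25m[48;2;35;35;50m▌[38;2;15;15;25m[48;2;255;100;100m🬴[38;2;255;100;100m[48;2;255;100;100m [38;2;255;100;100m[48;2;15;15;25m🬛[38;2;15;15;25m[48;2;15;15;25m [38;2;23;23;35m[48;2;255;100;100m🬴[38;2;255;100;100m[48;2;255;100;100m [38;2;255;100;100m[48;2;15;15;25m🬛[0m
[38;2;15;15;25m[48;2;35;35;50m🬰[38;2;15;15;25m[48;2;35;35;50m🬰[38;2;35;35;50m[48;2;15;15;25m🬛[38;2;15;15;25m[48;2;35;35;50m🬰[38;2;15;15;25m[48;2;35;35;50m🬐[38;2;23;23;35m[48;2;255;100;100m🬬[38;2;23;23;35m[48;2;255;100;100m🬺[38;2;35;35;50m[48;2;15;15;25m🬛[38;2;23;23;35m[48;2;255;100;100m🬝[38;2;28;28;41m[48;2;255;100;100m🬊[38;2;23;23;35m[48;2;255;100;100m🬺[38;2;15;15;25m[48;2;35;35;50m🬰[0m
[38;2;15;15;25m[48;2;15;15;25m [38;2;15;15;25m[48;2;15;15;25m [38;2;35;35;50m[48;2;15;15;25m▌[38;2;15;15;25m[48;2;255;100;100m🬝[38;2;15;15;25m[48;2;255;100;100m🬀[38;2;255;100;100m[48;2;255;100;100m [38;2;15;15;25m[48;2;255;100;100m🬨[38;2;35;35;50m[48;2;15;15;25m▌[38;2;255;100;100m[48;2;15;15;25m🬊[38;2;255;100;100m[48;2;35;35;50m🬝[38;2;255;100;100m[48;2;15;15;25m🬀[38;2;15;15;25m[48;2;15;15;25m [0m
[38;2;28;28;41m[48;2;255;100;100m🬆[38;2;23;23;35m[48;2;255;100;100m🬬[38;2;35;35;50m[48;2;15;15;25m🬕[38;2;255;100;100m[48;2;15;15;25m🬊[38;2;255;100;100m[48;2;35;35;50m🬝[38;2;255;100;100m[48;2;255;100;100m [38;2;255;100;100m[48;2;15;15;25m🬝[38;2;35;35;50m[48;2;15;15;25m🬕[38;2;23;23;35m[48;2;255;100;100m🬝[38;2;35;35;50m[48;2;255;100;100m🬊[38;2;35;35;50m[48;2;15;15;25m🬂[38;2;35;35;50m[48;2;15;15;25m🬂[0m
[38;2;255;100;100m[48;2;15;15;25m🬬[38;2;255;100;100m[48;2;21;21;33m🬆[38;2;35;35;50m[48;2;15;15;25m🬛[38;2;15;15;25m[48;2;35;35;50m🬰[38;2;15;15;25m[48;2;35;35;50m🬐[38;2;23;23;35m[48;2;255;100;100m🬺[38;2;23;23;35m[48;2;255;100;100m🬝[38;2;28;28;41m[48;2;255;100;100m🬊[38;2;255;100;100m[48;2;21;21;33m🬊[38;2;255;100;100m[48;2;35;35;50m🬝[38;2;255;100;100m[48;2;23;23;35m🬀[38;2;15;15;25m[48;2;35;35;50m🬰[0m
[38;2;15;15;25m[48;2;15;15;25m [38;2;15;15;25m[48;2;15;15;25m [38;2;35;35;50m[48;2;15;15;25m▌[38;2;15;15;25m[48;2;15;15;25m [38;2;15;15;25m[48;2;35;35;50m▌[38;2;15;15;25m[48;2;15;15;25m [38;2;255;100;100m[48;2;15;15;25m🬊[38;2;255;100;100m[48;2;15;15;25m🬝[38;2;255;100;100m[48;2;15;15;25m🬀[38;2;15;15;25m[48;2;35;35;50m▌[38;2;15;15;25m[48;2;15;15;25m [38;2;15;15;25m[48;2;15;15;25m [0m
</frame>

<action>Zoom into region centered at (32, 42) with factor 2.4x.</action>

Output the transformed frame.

<frame>
[38;2;255;100;100m[48;2;255;100;100m [38;2;255;100;100m[48;2;15;15;25m🬛[38;2;35;35;50m[48;2;15;15;25m▌[38;2;255;100;100m[48;2;15;15;25m🬊[38;2;255;100;100m[48;2;35;35;50m🬝[38;2;255;100;100m[48;2;15;15;25m🬀[38;2;15;15;25m[48;2;15;15;25m [38;2;35;35;50m[48;2;15;15;25m▌[38;2;15;15;25m[48;2;15;15;25m [38;2;15;15;25m[48;2;35;35;50m▌[38;2;15;15;25m[48;2;15;15;25m [38;2;15;15;25m[48;2;15;15;25m [0m
[38;2;23;23;35m[48;2;255;100;100m🬺[38;2;15;15;25m[48;2;35;35;50m🬰[38;2;35;35;50m[48;2;15;15;25m🬛[38;2;15;15;25m[48;2;255;100;100m🬐[38;2;255;100;100m[48;2;255;100;100m [38;2;19;19;30m[48;2;255;100;100m🬸[38;2;15;15;25m[48;2;35;35;50m🬰[38;2;35;35;50m[48;2;15;15;25m🬛[38;2;15;15;25m[48;2;35;35;50m🬰[38;2;15;15;25m[48;2;35;35;50m🬐[38;2;15;15;25m[48;2;35;35;50m🬰[38;2;15;15;25m[48;2;35;35;50m🬰[0m
[38;2;15;15;25m[48;2;15;15;25m [38;2;15;15;25m[48;2;15;15;25m [38;2;35;35;50m[48;2;15;15;25m▌[38;2;15;15;25m[48;2;15;15;25m [38;2;255;100;100m[48;2;27;27;40m🬀[38;2;15;15;25m[48;2;15;15;25m [38;2;15;15;25m[48;2;15;15;25m [38;2;35;35;50m[48;2;15;15;25m▌[38;2;15;15;25m[48;2;15;15;25m [38;2;15;15;25m[48;2;35;35;50m▌[38;2;15;15;25m[48;2;15;15;25m [38;2;15;15;25m[48;2;15;15;25m [0m
[38;2;35;35;50m[48;2;15;15;25m🬂[38;2;35;35;50m[48;2;15;15;25m🬂[38;2;35;35;50m[48;2;15;15;25m🬕[38;2;35;35;50m[48;2;15;15;25m🬂[38;2;35;35;50m[48;2;15;15;25m🬨[38;2;35;35;50m[48;2;15;15;25m🬂[38;2;35;35;50m[48;2;15;15;25m🬂[38;2;35;35;50m[48;2;15;15;25m🬕[38;2;35;35;50m[48;2;15;15;25m🬂[38;2;35;35;50m[48;2;15;15;25m🬨[38;2;35;35;50m[48;2;15;15;25m🬂[38;2;35;35;50m[48;2;15;15;25m🬂[0m
[38;2;15;15;25m[48;2;35;35;50m🬰[38;2;15;15;25m[48;2;35;35;50m🬰[38;2;35;35;50m[48;2;15;15;25m🬛[38;2;15;15;25m[48;2;35;35;50m🬰[38;2;15;15;25m[48;2;35;35;50m🬐[38;2;15;15;25m[48;2;35;35;50m🬰[38;2;15;15;25m[48;2;35;35;50m🬰[38;2;28;28;41m[48;2;255;100;100m🬆[38;2;23;23;35m[48;2;255;100;100m🬬[38;2;15;15;25m[48;2;35;35;50m🬐[38;2;15;15;25m[48;2;35;35;50m🬰[38;2;15;15;25m[48;2;35;35;50m🬰[0m
[38;2;15;15;25m[48;2;15;15;25m [38;2;15;15;25m[48;2;15;15;25m [38;2;35;35;50m[48;2;15;15;25m▌[38;2;15;15;25m[48;2;15;15;25m [38;2;15;15;25m[48;2;35;35;50m▌[38;2;15;15;25m[48;2;15;15;25m [38;2;15;15;25m[48;2;255;100;100m🬺[38;2;255;100;100m[48;2;35;35;50m🬬[38;2;255;100;100m[48;2;15;15;25m🬆[38;2;15;15;25m[48;2;35;35;50m▌[38;2;15;15;25m[48;2;15;15;25m [38;2;15;15;25m[48;2;15;15;25m [0m
</frame>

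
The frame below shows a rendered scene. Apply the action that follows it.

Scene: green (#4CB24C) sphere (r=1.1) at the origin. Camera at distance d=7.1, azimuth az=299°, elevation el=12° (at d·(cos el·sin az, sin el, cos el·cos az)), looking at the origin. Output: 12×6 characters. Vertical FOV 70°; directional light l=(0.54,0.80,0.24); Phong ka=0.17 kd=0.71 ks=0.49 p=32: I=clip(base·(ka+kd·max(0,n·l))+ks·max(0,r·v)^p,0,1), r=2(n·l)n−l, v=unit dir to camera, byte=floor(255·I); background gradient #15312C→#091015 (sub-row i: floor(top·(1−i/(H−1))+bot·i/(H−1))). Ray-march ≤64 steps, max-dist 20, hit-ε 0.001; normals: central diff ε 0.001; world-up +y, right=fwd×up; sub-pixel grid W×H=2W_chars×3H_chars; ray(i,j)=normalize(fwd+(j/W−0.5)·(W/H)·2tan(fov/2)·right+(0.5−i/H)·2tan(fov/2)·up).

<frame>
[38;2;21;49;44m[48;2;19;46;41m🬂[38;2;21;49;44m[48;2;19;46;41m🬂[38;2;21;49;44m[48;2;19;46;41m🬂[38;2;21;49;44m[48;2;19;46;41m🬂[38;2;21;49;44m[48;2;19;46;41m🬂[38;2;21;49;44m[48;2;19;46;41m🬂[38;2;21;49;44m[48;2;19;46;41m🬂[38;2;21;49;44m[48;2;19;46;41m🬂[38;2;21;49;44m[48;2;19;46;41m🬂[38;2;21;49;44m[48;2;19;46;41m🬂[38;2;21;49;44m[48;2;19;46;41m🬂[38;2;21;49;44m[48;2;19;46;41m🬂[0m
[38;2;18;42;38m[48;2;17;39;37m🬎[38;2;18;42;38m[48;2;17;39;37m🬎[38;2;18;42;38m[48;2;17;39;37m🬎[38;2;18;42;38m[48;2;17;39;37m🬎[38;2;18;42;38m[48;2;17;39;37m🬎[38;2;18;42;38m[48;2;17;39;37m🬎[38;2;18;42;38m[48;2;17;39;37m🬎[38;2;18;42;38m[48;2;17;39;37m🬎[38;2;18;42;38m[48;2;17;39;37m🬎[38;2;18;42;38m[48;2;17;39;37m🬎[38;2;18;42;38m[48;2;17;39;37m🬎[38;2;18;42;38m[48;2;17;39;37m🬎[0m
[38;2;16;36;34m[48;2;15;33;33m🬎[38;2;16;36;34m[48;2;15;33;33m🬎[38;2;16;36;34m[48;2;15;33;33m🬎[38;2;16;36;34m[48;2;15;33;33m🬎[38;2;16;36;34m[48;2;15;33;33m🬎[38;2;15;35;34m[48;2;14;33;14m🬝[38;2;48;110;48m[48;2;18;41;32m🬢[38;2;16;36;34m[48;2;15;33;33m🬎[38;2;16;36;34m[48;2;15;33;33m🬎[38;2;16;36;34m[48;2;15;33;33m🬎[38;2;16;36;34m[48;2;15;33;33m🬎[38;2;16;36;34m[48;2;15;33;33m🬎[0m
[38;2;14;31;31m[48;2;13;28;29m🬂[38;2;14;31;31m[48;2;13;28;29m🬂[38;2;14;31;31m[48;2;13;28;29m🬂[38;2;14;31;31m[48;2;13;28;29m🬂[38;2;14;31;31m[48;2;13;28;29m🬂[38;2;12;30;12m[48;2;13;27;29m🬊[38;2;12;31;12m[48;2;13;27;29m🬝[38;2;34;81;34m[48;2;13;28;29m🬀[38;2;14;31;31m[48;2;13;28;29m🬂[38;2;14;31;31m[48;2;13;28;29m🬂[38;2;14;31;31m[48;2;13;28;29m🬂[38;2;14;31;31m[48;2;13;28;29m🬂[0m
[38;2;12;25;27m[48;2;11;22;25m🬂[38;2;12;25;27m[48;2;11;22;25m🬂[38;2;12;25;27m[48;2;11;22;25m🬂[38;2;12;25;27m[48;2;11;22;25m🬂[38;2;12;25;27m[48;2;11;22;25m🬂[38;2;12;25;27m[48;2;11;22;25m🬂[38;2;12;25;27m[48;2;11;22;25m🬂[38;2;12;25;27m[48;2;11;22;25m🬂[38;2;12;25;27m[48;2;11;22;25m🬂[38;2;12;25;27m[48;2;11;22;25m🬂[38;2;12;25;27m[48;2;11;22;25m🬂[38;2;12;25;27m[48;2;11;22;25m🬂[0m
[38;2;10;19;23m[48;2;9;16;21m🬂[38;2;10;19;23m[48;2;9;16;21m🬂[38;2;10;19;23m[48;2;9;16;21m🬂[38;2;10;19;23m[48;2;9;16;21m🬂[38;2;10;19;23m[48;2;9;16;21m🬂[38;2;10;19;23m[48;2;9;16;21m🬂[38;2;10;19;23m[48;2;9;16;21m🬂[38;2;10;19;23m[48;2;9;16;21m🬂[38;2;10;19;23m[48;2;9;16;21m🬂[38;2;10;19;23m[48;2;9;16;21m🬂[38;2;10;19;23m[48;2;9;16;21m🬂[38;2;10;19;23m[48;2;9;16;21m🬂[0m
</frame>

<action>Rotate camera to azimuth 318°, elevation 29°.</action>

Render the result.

<frame>
[38;2;21;49;44m[48;2;19;46;41m🬂[38;2;21;49;44m[48;2;19;46;41m🬂[38;2;21;49;44m[48;2;19;46;41m🬂[38;2;21;49;44m[48;2;19;46;41m🬂[38;2;21;49;44m[48;2;19;46;41m🬂[38;2;21;49;44m[48;2;19;46;41m🬂[38;2;21;49;44m[48;2;19;46;41m🬂[38;2;21;49;44m[48;2;19;46;41m🬂[38;2;21;49;44m[48;2;19;46;41m🬂[38;2;21;49;44m[48;2;19;46;41m🬂[38;2;21;49;44m[48;2;19;46;41m🬂[38;2;21;49;44m[48;2;19;46;41m🬂[0m
[38;2;18;42;38m[48;2;17;39;37m🬎[38;2;18;42;38m[48;2;17;39;37m🬎[38;2;18;42;38m[48;2;17;39;37m🬎[38;2;18;42;38m[48;2;17;39;37m🬎[38;2;18;42;38m[48;2;17;39;37m🬎[38;2;18;42;38m[48;2;17;39;37m🬎[38;2;18;42;38m[48;2;17;39;37m🬎[38;2;18;42;38m[48;2;17;39;37m🬎[38;2;18;42;38m[48;2;17;39;37m🬎[38;2;18;42;38m[48;2;17;39;37m🬎[38;2;18;42;38m[48;2;17;39;37m🬎[38;2;18;42;38m[48;2;17;39;37m🬎[0m
[38;2;16;36;34m[48;2;15;33;33m🬎[38;2;16;36;34m[48;2;15;33;33m🬎[38;2;16;36;34m[48;2;15;33;33m🬎[38;2;16;36;34m[48;2;15;33;33m🬎[38;2;16;36;34m[48;2;15;33;33m🬎[38;2;15;35;34m[48;2;27;65;27m🬝[38;2;22;52;36m[48;2;83;157;83m🬙[38;2;16;36;34m[48;2;15;33;33m🬎[38;2;16;36;34m[48;2;15;33;33m🬎[38;2;16;36;34m[48;2;15;33;33m🬎[38;2;16;36;34m[48;2;15;33;33m🬎[38;2;16;36;34m[48;2;15;33;33m🬎[0m
[38;2;14;31;31m[48;2;13;28;29m🬂[38;2;14;31;31m[48;2;13;28;29m🬂[38;2;14;31;31m[48;2;13;28;29m🬂[38;2;14;31;31m[48;2;13;28;29m🬂[38;2;14;31;31m[48;2;13;28;29m🬂[38;2;12;30;12m[48;2;13;27;29m🬊[38;2;31;72;31m[48;2;13;31;17m🬂[38;2;45;106;45m[48;2;13;28;29m🬀[38;2;14;31;31m[48;2;13;28;29m🬂[38;2;14;31;31m[48;2;13;28;29m🬂[38;2;14;31;31m[48;2;13;28;29m🬂[38;2;14;31;31m[48;2;13;28;29m🬂[0m
[38;2;12;25;27m[48;2;11;22;25m🬂[38;2;12;25;27m[48;2;11;22;25m🬂[38;2;12;25;27m[48;2;11;22;25m🬂[38;2;12;25;27m[48;2;11;22;25m🬂[38;2;12;25;27m[48;2;11;22;25m🬂[38;2;12;25;27m[48;2;11;22;25m🬂[38;2;12;25;27m[48;2;11;22;25m🬂[38;2;12;25;27m[48;2;11;22;25m🬂[38;2;12;25;27m[48;2;11;22;25m🬂[38;2;12;25;27m[48;2;11;22;25m🬂[38;2;12;25;27m[48;2;11;22;25m🬂[38;2;12;25;27m[48;2;11;22;25m🬂[0m
[38;2;10;19;23m[48;2;9;16;21m🬂[38;2;10;19;23m[48;2;9;16;21m🬂[38;2;10;19;23m[48;2;9;16;21m🬂[38;2;10;19;23m[48;2;9;16;21m🬂[38;2;10;19;23m[48;2;9;16;21m🬂[38;2;10;19;23m[48;2;9;16;21m🬂[38;2;10;19;23m[48;2;9;16;21m🬂[38;2;10;19;23m[48;2;9;16;21m🬂[38;2;10;19;23m[48;2;9;16;21m🬂[38;2;10;19;23m[48;2;9;16;21m🬂[38;2;10;19;23m[48;2;9;16;21m🬂[38;2;10;19;23m[48;2;9;16;21m🬂[0m
</frame>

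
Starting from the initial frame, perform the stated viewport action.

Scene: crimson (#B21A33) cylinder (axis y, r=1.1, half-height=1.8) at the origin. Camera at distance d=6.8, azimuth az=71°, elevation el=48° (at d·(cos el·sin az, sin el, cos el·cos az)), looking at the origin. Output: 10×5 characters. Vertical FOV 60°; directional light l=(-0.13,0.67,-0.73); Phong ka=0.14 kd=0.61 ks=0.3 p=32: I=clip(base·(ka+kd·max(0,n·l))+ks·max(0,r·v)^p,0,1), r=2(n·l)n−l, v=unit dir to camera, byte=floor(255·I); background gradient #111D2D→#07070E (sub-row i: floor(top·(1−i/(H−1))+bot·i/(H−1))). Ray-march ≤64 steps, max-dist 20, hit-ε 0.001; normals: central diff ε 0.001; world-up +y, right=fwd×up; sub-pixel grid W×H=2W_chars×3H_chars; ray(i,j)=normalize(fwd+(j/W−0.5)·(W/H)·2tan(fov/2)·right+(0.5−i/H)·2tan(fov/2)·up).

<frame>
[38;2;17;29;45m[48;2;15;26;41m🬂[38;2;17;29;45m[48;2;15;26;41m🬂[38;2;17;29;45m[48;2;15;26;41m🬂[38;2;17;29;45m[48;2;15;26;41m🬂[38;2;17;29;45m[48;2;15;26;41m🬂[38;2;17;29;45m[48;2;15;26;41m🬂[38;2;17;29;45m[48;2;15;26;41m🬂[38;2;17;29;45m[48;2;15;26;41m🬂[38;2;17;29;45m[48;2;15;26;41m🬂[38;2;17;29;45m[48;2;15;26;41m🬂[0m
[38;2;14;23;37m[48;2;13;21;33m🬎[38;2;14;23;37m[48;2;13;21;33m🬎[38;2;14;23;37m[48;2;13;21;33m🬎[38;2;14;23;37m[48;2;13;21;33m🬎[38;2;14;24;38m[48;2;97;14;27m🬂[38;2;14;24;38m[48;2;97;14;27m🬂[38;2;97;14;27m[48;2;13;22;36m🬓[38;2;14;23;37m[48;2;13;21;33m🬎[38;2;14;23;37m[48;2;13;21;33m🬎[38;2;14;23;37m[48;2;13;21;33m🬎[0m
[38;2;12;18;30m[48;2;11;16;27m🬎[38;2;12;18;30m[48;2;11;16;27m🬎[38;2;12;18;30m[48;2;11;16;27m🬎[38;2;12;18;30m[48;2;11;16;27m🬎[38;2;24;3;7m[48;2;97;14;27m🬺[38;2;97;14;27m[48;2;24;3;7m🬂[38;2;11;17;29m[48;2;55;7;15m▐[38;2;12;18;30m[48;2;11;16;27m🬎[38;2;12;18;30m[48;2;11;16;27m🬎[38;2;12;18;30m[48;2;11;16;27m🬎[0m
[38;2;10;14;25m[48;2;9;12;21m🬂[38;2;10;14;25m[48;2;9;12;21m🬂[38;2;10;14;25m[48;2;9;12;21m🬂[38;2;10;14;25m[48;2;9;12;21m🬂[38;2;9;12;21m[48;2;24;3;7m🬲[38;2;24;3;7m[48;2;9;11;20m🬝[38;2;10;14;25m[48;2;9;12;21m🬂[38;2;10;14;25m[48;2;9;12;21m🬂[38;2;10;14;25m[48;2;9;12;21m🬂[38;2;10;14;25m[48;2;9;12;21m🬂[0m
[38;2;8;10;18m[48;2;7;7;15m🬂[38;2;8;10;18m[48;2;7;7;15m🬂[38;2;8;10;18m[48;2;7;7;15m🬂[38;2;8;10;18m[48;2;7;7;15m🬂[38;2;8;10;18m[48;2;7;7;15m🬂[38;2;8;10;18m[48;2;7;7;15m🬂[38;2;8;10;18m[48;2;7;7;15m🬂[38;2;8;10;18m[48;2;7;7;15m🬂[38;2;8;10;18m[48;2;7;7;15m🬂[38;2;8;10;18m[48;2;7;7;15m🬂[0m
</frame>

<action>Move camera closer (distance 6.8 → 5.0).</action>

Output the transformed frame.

<frame>
[38;2;17;29;45m[48;2;15;26;41m🬂[38;2;17;29;45m[48;2;15;26;41m🬂[38;2;17;29;45m[48;2;15;26;41m🬂[38;2;17;29;45m[48;2;15;26;41m🬂[38;2;16;28;43m[48;2;97;14;27m🬎[38;2;16;28;43m[48;2;97;14;27m🬎[38;2;97;14;27m[48;2;16;27;42m🬏[38;2;17;29;45m[48;2;15;26;41m🬂[38;2;17;29;45m[48;2;15;26;41m🬂[38;2;17;29;45m[48;2;15;26;41m🬂[0m
[38;2;14;23;37m[48;2;13;21;33m🬎[38;2;14;23;37m[48;2;13;21;33m🬎[38;2;14;23;37m[48;2;13;21;33m🬎[38;2;97;14;27m[48;2;13;22;35m▐[38;2;97;14;27m[48;2;97;14;27m [38;2;97;14;27m[48;2;97;14;27m [38;2;97;14;27m[48;2;97;14;28m🬆[38;2;14;23;37m[48;2;13;21;33m🬎[38;2;14;23;37m[48;2;13;21;33m🬎[38;2;14;23;37m[48;2;13;21;33m🬎[0m
[38;2;12;18;30m[48;2;11;16;27m🬎[38;2;12;18;30m[48;2;11;16;27m🬎[38;2;12;18;30m[48;2;11;16;27m🬎[38;2;11;17;28m[48;2;24;3;7m🬲[38;2;24;3;7m[48;2;24;3;7m [38;2;24;3;7m[48;2;24;3;7m [38;2;53;7;15m[48;2;21;6;12m🬉[38;2;12;18;30m[48;2;11;16;27m🬎[38;2;12;18;30m[48;2;11;16;27m🬎[38;2;12;18;30m[48;2;11;16;27m🬎[0m
[38;2;10;14;25m[48;2;9;12;21m🬂[38;2;10;14;25m[48;2;9;12;21m🬂[38;2;10;14;25m[48;2;9;12;21m🬂[38;2;10;14;25m[48;2;9;12;21m🬂[38;2;24;3;7m[48;2;24;3;7m [38;2;24;3;7m[48;2;24;3;7m [38;2;9;12;22m[48;2;44;6;12m▐[38;2;10;14;25m[48;2;9;12;21m🬂[38;2;10;14;25m[48;2;9;12;21m🬂[38;2;10;14;25m[48;2;9;12;21m🬂[0m
[38;2;8;10;18m[48;2;7;7;15m🬂[38;2;8;10;18m[48;2;7;7;15m🬂[38;2;8;10;18m[48;2;7;7;15m🬂[38;2;8;10;18m[48;2;7;7;15m🬂[38;2;8;10;18m[48;2;7;7;15m🬂[38;2;24;3;7m[48;2;7;8;15m🬀[38;2;8;10;18m[48;2;7;7;15m🬂[38;2;8;10;18m[48;2;7;7;15m🬂[38;2;8;10;18m[48;2;7;7;15m🬂[38;2;8;10;18m[48;2;7;7;15m🬂[0m
</frame>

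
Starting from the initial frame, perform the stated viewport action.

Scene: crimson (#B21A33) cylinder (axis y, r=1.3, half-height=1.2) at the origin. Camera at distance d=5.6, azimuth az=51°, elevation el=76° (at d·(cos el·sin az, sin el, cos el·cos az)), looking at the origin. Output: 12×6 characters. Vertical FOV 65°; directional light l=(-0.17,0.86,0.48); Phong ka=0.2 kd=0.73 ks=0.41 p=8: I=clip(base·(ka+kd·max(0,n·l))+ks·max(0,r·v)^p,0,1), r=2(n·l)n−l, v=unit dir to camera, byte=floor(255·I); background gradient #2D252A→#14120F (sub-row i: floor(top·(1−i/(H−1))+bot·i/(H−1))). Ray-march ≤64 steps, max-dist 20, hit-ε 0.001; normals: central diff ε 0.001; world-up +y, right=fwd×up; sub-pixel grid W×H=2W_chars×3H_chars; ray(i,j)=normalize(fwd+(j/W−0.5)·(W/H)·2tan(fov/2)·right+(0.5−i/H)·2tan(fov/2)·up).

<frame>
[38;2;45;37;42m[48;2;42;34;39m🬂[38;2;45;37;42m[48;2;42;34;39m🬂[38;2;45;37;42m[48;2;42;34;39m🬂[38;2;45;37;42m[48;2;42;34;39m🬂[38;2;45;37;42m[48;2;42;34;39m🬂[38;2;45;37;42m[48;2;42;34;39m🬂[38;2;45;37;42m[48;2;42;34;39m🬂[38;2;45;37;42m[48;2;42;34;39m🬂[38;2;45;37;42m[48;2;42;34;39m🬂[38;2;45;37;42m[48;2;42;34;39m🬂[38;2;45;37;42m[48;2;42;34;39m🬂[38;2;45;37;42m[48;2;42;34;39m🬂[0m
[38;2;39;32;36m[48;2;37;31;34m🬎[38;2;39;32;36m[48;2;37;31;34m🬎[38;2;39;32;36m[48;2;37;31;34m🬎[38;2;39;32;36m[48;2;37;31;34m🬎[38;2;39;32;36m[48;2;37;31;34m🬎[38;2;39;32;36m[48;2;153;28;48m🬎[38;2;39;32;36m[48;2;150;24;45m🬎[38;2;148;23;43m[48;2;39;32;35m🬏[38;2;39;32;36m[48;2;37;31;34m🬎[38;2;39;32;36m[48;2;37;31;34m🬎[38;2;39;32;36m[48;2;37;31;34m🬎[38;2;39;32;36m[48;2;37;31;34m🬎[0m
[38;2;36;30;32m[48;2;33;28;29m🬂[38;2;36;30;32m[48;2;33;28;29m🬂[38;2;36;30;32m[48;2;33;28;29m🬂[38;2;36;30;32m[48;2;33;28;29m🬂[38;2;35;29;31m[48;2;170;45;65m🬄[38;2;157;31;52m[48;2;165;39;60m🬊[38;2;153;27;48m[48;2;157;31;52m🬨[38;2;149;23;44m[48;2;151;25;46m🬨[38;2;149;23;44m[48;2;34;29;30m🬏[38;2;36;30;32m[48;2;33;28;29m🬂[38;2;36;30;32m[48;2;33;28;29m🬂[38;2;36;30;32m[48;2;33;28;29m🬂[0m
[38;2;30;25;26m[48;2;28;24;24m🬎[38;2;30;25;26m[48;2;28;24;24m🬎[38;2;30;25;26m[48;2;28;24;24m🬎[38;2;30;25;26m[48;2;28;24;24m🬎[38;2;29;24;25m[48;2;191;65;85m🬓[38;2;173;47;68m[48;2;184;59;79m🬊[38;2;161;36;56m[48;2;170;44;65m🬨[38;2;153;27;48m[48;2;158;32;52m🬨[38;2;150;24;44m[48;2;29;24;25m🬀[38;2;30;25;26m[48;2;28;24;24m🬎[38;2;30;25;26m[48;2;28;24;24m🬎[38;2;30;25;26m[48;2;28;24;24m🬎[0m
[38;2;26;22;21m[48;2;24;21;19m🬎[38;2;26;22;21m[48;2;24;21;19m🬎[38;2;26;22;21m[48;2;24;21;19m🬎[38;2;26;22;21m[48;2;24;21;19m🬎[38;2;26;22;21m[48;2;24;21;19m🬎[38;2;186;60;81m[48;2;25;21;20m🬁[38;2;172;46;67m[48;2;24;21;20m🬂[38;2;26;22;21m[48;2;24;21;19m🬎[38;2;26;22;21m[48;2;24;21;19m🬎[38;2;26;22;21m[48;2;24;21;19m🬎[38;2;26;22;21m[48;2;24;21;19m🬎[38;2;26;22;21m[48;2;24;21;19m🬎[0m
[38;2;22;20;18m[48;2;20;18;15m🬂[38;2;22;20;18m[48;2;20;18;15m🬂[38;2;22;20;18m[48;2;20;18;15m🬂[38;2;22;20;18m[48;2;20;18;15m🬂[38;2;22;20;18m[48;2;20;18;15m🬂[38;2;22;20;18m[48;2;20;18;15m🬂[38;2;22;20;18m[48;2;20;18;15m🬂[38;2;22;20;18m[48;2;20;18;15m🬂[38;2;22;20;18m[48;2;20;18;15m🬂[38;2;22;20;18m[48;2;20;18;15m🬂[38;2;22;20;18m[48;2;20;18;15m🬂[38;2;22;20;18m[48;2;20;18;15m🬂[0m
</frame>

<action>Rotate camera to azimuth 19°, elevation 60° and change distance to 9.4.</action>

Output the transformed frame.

<frame>
[38;2;45;37;42m[48;2;42;34;39m🬂[38;2;45;37;42m[48;2;42;34;39m🬂[38;2;45;37;42m[48;2;42;34;39m🬂[38;2;45;37;42m[48;2;42;34;39m🬂[38;2;45;37;42m[48;2;42;34;39m🬂[38;2;45;37;42m[48;2;42;34;39m🬂[38;2;45;37;42m[48;2;42;34;39m🬂[38;2;45;37;42m[48;2;42;34;39m🬂[38;2;45;37;42m[48;2;42;34;39m🬂[38;2;45;37;42m[48;2;42;34;39m🬂[38;2;45;37;42m[48;2;42;34;39m🬂[38;2;45;37;42m[48;2;42;34;39m🬂[0m
[38;2;39;32;36m[48;2;37;31;34m🬎[38;2;39;32;36m[48;2;37;31;34m🬎[38;2;39;32;36m[48;2;37;31;34m🬎[38;2;39;32;36m[48;2;37;31;34m🬎[38;2;39;32;36m[48;2;37;31;34m🬎[38;2;39;32;36m[48;2;37;31;34m🬎[38;2;39;32;36m[48;2;37;31;34m🬎[38;2;39;32;36m[48;2;37;31;34m🬎[38;2;39;32;36m[48;2;37;31;34m🬎[38;2;39;32;36m[48;2;37;31;34m🬎[38;2;39;32;36m[48;2;37;31;34m🬎[38;2;39;32;36m[48;2;37;31;34m🬎[0m
[38;2;36;30;32m[48;2;33;28;29m🬂[38;2;36;30;32m[48;2;33;28;29m🬂[38;2;36;30;32m[48;2;33;28;29m🬂[38;2;36;30;32m[48;2;33;28;29m🬂[38;2;36;30;32m[48;2;33;28;29m🬂[38;2;35;29;31m[48;2;147;21;42m🬆[38;2;36;30;32m[48;2;147;21;42m🬂[38;2;147;21;42m[48;2;34;29;30m🬏[38;2;36;30;32m[48;2;33;28;29m🬂[38;2;36;30;32m[48;2;33;28;29m🬂[38;2;36;30;32m[48;2;33;28;29m🬂[38;2;36;30;32m[48;2;33;28;29m🬂[0m
[38;2;30;25;26m[48;2;28;24;24m🬎[38;2;30;25;26m[48;2;28;24;24m🬎[38;2;30;25;26m[48;2;28;24;24m🬎[38;2;30;25;26m[48;2;28;24;24m🬎[38;2;30;25;26m[48;2;28;24;24m🬎[38;2;111;15;31m[48;2;29;24;25m🬨[38;2;147;22;42m[48;2;74;10;21m🬂[38;2;35;5;10m[48;2;29;24;25m🬀[38;2;30;25;26m[48;2;28;24;24m🬎[38;2;30;25;26m[48;2;28;24;24m🬎[38;2;30;25;26m[48;2;28;24;24m🬎[38;2;30;25;26m[48;2;28;24;24m🬎[0m
[38;2;26;22;21m[48;2;24;21;19m🬎[38;2;26;22;21m[48;2;24;21;19m🬎[38;2;26;22;21m[48;2;24;21;19m🬎[38;2;26;22;21m[48;2;24;21;19m🬎[38;2;26;22;21m[48;2;24;21;19m🬎[38;2;26;22;21m[48;2;24;21;19m🬎[38;2;26;22;21m[48;2;24;21;19m🬎[38;2;26;22;21m[48;2;24;21;19m🬎[38;2;26;22;21m[48;2;24;21;19m🬎[38;2;26;22;21m[48;2;24;21;19m🬎[38;2;26;22;21m[48;2;24;21;19m🬎[38;2;26;22;21m[48;2;24;21;19m🬎[0m
[38;2;22;20;18m[48;2;20;18;15m🬂[38;2;22;20;18m[48;2;20;18;15m🬂[38;2;22;20;18m[48;2;20;18;15m🬂[38;2;22;20;18m[48;2;20;18;15m🬂[38;2;22;20;18m[48;2;20;18;15m🬂[38;2;22;20;18m[48;2;20;18;15m🬂[38;2;22;20;18m[48;2;20;18;15m🬂[38;2;22;20;18m[48;2;20;18;15m🬂[38;2;22;20;18m[48;2;20;18;15m🬂[38;2;22;20;18m[48;2;20;18;15m🬂[38;2;22;20;18m[48;2;20;18;15m🬂[38;2;22;20;18m[48;2;20;18;15m🬂[0m
</frame>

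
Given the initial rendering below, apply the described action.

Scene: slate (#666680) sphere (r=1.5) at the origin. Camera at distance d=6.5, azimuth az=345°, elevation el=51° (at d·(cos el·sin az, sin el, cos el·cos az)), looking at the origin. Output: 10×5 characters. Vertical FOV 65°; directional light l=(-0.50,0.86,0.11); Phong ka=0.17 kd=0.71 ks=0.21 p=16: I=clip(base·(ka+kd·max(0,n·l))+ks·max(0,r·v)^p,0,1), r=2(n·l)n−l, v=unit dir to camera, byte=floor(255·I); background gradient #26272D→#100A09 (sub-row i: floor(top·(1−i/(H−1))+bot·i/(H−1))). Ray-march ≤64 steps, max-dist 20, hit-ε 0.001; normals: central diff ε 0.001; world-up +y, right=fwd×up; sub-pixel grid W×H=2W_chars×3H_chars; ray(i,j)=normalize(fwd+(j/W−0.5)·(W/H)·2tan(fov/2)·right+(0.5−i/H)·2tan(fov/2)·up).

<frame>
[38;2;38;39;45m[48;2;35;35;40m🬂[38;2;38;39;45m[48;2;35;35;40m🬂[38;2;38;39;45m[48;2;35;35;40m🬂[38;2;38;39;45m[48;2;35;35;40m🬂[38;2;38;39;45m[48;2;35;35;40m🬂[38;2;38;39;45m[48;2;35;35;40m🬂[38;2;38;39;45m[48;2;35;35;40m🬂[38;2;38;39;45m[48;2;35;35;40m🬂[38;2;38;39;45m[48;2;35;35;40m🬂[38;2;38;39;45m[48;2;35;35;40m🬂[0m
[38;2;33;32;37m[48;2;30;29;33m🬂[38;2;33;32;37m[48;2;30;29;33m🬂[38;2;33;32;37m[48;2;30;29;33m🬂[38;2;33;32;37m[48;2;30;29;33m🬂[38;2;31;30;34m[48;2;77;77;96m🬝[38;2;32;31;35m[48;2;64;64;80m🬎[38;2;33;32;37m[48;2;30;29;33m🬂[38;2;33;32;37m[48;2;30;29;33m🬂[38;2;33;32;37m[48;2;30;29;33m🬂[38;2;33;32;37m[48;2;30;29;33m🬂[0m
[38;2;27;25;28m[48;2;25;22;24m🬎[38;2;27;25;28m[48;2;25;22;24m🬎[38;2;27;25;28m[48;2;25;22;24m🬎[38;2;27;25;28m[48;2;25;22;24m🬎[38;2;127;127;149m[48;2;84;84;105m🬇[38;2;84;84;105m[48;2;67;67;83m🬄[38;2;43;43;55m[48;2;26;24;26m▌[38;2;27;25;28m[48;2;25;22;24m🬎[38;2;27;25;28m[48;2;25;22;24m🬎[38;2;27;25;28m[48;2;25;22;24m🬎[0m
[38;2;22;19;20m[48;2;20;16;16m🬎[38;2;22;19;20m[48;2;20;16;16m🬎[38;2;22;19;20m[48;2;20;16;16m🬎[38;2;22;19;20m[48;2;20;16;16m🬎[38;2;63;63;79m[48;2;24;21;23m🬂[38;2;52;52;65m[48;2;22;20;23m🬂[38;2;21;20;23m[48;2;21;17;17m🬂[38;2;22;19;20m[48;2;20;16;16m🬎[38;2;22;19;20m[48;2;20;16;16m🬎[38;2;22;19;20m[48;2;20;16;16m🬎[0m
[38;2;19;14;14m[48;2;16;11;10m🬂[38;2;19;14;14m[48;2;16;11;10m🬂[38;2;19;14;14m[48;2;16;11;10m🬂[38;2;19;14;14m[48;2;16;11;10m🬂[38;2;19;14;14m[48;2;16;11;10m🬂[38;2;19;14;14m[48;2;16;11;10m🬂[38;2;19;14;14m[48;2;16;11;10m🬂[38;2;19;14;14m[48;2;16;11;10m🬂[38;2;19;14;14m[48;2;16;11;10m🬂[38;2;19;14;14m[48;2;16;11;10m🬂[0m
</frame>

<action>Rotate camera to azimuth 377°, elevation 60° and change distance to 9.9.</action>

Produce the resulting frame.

<frame>
[38;2;38;39;45m[48;2;35;35;40m🬂[38;2;38;39;45m[48;2;35;35;40m🬂[38;2;38;39;45m[48;2;35;35;40m🬂[38;2;38;39;45m[48;2;35;35;40m🬂[38;2;38;39;45m[48;2;35;35;40m🬂[38;2;38;39;45m[48;2;35;35;40m🬂[38;2;38;39;45m[48;2;35;35;40m🬂[38;2;38;39;45m[48;2;35;35;40m🬂[38;2;38;39;45m[48;2;35;35;40m🬂[38;2;38;39;45m[48;2;35;35;40m🬂[0m
[38;2;33;32;37m[48;2;30;29;33m🬂[38;2;33;32;37m[48;2;30;29;33m🬂[38;2;33;32;37m[48;2;30;29;33m🬂[38;2;33;32;37m[48;2;30;29;33m🬂[38;2;33;32;37m[48;2;30;29;33m🬂[38;2;33;32;37m[48;2;30;29;33m🬂[38;2;33;32;37m[48;2;30;29;33m🬂[38;2;33;32;37m[48;2;30;29;33m🬂[38;2;33;32;37m[48;2;30;29;33m🬂[38;2;33;32;37m[48;2;30;29;33m🬂[0m
[38;2;27;25;28m[48;2;25;22;24m🬎[38;2;27;25;28m[48;2;25;22;24m🬎[38;2;27;25;28m[48;2;25;22;24m🬎[38;2;27;25;28m[48;2;25;22;24m🬎[38;2;79;79;99m[48;2;26;24;26m▐[38;2;72;72;90m[48;2;40;40;50m▌[38;2;27;25;28m[48;2;25;22;24m🬎[38;2;27;25;28m[48;2;25;22;24m🬎[38;2;27;25;28m[48;2;25;22;24m🬎[38;2;27;25;28m[48;2;25;22;24m🬎[0m
[38;2;22;19;20m[48;2;20;16;16m🬎[38;2;22;19;20m[48;2;20;16;16m🬎[38;2;22;19;20m[48;2;20;16;16m🬎[38;2;22;19;20m[48;2;20;16;16m🬎[38;2;21;20;23m[48;2;21;17;17m🬂[38;2;26;26;32m[48;2;20;17;18m🬀[38;2;22;19;20m[48;2;20;16;16m🬎[38;2;22;19;20m[48;2;20;16;16m🬎[38;2;22;19;20m[48;2;20;16;16m🬎[38;2;22;19;20m[48;2;20;16;16m🬎[0m
[38;2;19;14;14m[48;2;16;11;10m🬂[38;2;19;14;14m[48;2;16;11;10m🬂[38;2;19;14;14m[48;2;16;11;10m🬂[38;2;19;14;14m[48;2;16;11;10m🬂[38;2;19;14;14m[48;2;16;11;10m🬂[38;2;19;14;14m[48;2;16;11;10m🬂[38;2;19;14;14m[48;2;16;11;10m🬂[38;2;19;14;14m[48;2;16;11;10m🬂[38;2;19;14;14m[48;2;16;11;10m🬂[38;2;19;14;14m[48;2;16;11;10m🬂[0m
</frame>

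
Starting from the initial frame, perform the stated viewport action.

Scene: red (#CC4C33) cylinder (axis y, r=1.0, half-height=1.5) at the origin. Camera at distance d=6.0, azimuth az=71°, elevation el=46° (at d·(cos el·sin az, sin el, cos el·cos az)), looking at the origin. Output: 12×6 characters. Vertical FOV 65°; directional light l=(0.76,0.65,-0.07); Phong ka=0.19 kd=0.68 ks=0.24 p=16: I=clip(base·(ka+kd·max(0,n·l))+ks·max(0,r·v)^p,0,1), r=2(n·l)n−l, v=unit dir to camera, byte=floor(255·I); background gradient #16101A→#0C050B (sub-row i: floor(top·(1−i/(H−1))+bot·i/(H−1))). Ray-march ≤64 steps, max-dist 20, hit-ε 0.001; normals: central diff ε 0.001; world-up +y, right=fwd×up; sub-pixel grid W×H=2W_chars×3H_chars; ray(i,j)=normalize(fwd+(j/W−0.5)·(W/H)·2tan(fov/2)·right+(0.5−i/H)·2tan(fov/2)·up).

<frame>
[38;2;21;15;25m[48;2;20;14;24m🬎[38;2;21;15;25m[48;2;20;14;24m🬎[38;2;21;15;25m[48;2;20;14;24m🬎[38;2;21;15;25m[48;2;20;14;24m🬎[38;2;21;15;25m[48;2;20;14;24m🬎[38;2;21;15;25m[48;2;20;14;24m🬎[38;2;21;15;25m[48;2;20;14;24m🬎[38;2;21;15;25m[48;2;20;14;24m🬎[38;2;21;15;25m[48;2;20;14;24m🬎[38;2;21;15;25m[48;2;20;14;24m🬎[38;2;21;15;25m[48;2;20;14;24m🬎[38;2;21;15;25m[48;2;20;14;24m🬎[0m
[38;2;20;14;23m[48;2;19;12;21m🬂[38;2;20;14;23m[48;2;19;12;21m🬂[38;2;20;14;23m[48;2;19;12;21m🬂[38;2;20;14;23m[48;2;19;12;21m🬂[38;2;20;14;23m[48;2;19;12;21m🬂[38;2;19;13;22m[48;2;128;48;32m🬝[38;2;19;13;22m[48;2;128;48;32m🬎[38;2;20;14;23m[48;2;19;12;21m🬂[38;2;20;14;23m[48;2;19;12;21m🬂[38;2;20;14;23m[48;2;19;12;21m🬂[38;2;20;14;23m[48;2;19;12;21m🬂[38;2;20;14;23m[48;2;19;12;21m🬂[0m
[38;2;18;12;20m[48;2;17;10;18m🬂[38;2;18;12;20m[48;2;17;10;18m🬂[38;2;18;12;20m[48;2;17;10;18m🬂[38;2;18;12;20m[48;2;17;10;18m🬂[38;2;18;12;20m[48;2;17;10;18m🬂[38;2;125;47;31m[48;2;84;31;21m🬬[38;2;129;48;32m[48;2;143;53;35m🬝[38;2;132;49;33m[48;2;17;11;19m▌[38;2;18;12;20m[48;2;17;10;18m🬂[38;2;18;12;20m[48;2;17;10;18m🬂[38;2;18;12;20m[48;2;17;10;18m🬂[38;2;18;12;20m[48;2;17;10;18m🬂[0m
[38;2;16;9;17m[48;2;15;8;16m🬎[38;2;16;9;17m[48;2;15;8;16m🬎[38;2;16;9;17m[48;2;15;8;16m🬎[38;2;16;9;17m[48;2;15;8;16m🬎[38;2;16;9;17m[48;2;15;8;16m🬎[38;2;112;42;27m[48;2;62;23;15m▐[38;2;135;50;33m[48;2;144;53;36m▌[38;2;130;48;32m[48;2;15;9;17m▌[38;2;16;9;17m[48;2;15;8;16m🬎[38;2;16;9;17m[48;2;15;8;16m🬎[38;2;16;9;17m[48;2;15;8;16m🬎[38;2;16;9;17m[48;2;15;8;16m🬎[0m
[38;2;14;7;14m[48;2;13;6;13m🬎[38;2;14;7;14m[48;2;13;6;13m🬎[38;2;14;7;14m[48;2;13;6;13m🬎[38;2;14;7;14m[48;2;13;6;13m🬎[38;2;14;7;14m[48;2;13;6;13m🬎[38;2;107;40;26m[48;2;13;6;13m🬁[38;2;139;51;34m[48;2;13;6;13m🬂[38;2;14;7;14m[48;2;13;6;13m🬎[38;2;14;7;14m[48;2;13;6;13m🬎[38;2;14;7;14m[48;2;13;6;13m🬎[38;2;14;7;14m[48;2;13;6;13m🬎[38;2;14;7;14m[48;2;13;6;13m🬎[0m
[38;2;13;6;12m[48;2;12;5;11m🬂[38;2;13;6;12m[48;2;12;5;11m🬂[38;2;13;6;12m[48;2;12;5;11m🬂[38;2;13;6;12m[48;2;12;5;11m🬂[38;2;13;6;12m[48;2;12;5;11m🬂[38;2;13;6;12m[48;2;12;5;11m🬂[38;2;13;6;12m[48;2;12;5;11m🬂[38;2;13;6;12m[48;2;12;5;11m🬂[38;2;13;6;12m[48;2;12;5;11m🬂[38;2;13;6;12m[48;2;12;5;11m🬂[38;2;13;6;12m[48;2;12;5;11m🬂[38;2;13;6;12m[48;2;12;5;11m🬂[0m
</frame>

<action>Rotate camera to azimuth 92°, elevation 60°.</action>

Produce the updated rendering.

<frame>
[38;2;21;15;25m[48;2;20;14;24m🬎[38;2;21;15;25m[48;2;20;14;24m🬎[38;2;21;15;25m[48;2;20;14;24m🬎[38;2;21;15;25m[48;2;20;14;24m🬎[38;2;21;15;25m[48;2;20;14;24m🬎[38;2;21;15;25m[48;2;20;14;24m🬎[38;2;21;15;25m[48;2;20;14;24m🬎[38;2;21;15;25m[48;2;20;14;24m🬎[38;2;21;15;25m[48;2;20;14;24m🬎[38;2;21;15;25m[48;2;20;14;24m🬎[38;2;21;15;25m[48;2;20;14;24m🬎[38;2;21;15;25m[48;2;20;14;24m🬎[0m
[38;2;20;14;23m[48;2;19;12;21m🬂[38;2;20;14;23m[48;2;19;12;21m🬂[38;2;20;14;23m[48;2;19;12;21m🬂[38;2;20;14;23m[48;2;19;12;21m🬂[38;2;20;14;23m[48;2;19;12;21m🬂[38;2;19;13;22m[48;2;128;48;32m🬝[38;2;19;13;22m[48;2;128;48;32m🬎[38;2;20;14;23m[48;2;19;12;21m🬂[38;2;20;14;23m[48;2;19;12;21m🬂[38;2;20;14;23m[48;2;19;12;21m🬂[38;2;20;14;23m[48;2;19;12;21m🬂[38;2;20;14;23m[48;2;19;12;21m🬂[0m
[38;2;18;12;20m[48;2;17;10;18m🬂[38;2;18;12;20m[48;2;17;10;18m🬂[38;2;18;12;20m[48;2;17;10;18m🬂[38;2;18;12;20m[48;2;17;10;18m🬂[38;2;128;48;32m[48;2;17;11;19m🬇[38;2;128;48;32m[48;2;128;48;32m [38;2;128;48;32m[48;2;128;48;32m [38;2;128;48;32m[48;2;17;11;19m🬛[38;2;18;12;20m[48;2;17;10;18m🬂[38;2;18;12;20m[48;2;17;10;18m🬂[38;2;18;12;20m[48;2;17;10;18m🬂[38;2;18;12;20m[48;2;17;10;18m🬂[0m
[38;2;16;9;17m[48;2;15;8;16m🬎[38;2;16;9;17m[48;2;15;8;16m🬎[38;2;16;9;17m[48;2;15;8;16m🬎[38;2;16;9;17m[48;2;15;8;16m🬎[38;2;16;9;17m[48;2;15;8;16m🬎[38;2;123;45;30m[48;2;15;8;16m🬬[38;2;128;48;32m[48;2;141;52;35m🬂[38;2;118;43;29m[48;2;15;8;16m🬄[38;2;16;9;17m[48;2;15;8;16m🬎[38;2;16;9;17m[48;2;15;8;16m🬎[38;2;16;9;17m[48;2;15;8;16m🬎[38;2;16;9;17m[48;2;15;8;16m🬎[0m
[38;2;14;7;14m[48;2;13;6;13m🬎[38;2;14;7;14m[48;2;13;6;13m🬎[38;2;14;7;14m[48;2;13;6;13m🬎[38;2;14;7;14m[48;2;13;6;13m🬎[38;2;14;7;14m[48;2;13;6;13m🬎[38;2;128;48;32m[48;2;13;6;13m🬁[38;2;139;51;34m[48;2;13;6;13m🬂[38;2;14;7;14m[48;2;13;6;13m🬎[38;2;14;7;14m[48;2;13;6;13m🬎[38;2;14;7;14m[48;2;13;6;13m🬎[38;2;14;7;14m[48;2;13;6;13m🬎[38;2;14;7;14m[48;2;13;6;13m🬎[0m
[38;2;13;6;12m[48;2;12;5;11m🬂[38;2;13;6;12m[48;2;12;5;11m🬂[38;2;13;6;12m[48;2;12;5;11m🬂[38;2;13;6;12m[48;2;12;5;11m🬂[38;2;13;6;12m[48;2;12;5;11m🬂[38;2;13;6;12m[48;2;12;5;11m🬂[38;2;13;6;12m[48;2;12;5;11m🬂[38;2;13;6;12m[48;2;12;5;11m🬂[38;2;13;6;12m[48;2;12;5;11m🬂[38;2;13;6;12m[48;2;12;5;11m🬂[38;2;13;6;12m[48;2;12;5;11m🬂[38;2;13;6;12m[48;2;12;5;11m🬂[0m
</frame>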